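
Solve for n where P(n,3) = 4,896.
18

Explanation: P(n,3) = n(n−1)(n−2) is increasing in n; n(n−1)(n−2) ≈ (n−1)^3 = 4,896 gives n ≈ 18.0. Check: P(16,3) = 3,360, P(17,3) = 4,080, P(18,3) = 4,896 ✓. So n = 18.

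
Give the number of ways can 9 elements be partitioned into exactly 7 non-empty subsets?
462

Working:
This equals S(9,7), the Stirling number of the 2nd kind.
Using the Stirling recurrence: S(n,k) = k·S(n-1,k) + S(n-1,k-1)
S(9,7) = 7·S(8,7) + S(8,6)
         = 7·28 + 266
         = 196 + 266
         = 462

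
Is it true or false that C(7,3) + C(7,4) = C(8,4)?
True

Pascal's identity: LHS = 35 + 35 = 70; RHS = C(8,4) = 70. Both sides agree, so the statement holds.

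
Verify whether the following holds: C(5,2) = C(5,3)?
True

Explanation: Symmetry C(n,k) = C(n,n-k): C(5,2) = 10 and C(5,3) = 10. Both sides agree, so the statement holds.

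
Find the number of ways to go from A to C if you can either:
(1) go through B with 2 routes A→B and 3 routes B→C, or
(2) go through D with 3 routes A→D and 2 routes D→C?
Route via B: 2×3=6. Route via D: 3×2=6. Total: 12.
Final answer: 12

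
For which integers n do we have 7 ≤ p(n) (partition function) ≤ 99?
5, 6, 7, 8, 9, 10, 11, 12

Explanation: Tabulating p(n) via p(n) = p(n−1) + p(n−2) − p(n−5) − p(n−7) + …: p(4)=5; p(5)=7; p(6)=11; p(7)=15; p(8)=22; p(9)=30; p(10)=42; p(11)=56; p(12)=77; p(13)=101. So valid n = 5, 6, 7, 8, 9, 10, 11, 12.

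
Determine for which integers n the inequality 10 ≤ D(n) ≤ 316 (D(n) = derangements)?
5, 6

Working:
Using D(n) = (n−1)[D(n−1) + D(n−2)] with D(1)=0, D(2)=1: D(4)=9; D(5)=44; D(6)=265; D(7)=1,854. So valid n = 5, 6.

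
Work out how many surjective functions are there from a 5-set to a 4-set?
Onto functions = 4! × S(5,4)
First compute S(5,4) via recurrence:
Using the Stirling recurrence: S(n,k) = k·S(n-1,k) + S(n-1,k-1)
S(5,4) = 4·S(4,4) + S(4,3)
         = 4·1 + 6
         = 4 + 6
         = 10
Then: 24 × 10 = 240

Answer: 240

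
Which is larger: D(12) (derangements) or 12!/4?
D(12) = (12-1)·[D(11) + D(10)] = 11·[14,684,570 + 1,334,961] = 176,214,841; 12!/4 = 479,001,600/4 = 119,750,400.
Final answer: D(12)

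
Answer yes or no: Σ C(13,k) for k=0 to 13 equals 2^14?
No
Binomial theorem: Σ C(13,k) = (1+1)^13 = 2^13 = 8,192; RHS 2^14 = 16,384.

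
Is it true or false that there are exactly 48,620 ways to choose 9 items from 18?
True

Working:
C(18,9) = 48,620.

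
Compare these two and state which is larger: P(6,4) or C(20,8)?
P(6,4)=360, C(20,8)=125,970.
Final answer: C(20,8)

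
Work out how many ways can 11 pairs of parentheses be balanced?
58,786
Using the Catalan number formula: C_n = C(2n, n) / (n+1)
C_11 = C(22, 11) / (11+1)
     = 705432 / 12
     = 58,786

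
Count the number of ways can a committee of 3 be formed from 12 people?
220

Reasoning: C(12,3) = 12! / (3! × (12-3)!)
         = 12! / (3! × 9!)
         = 220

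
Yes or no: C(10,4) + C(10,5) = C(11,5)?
Yes

Solution: Pascal's identity: LHS = 210 + 252 = 462; RHS = C(11,5) = 462. Both sides agree, so the statement holds.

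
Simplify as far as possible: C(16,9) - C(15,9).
6,435

Reasoning: C(16,9) - C(15,9) = C(15,8) = 6,435.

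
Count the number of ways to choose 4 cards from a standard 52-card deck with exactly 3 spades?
11,154

Solution: 13 spades and 39 non-spades: C(13,3) × C(39,1) = 286 × 39 = 11,154.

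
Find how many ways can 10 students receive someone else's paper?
1,334,961

Explanation: Using D(n) = (n-1)[D(n-1) + D(n-2)]:
D(10) = (10-1) × [D(9) + D(8)]
      = 9 × [133496 + 14833]
      = 9 × 148329
      = 1,334,961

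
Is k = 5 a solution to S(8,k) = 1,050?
Yes

Solution: S(8,5) = 5·S(7,5) + S(7,4) = 5·140 + 350 = 1,050, which equals 1,050.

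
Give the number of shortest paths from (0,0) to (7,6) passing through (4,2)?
525

Explanation: To (4,2): C(6,4)=15. From there: C(7,3)=35. Total: 525.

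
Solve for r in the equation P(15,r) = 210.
2
P(15,r) = 15·14·…·(15−r+1), a product of r factors. Multiplying down from 15: 15 = 15; 15·14 = 210 ✓ (2 factors). So r = 2.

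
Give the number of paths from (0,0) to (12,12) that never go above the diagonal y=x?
Counted by the Catalan number C_12: C_12 = C(24,12)/(12+1) = 2,704,156/13 = 208,012.
Final answer: 208,012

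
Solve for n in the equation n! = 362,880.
9

Reasoning: n! is strictly increasing. 7! = 5,040, 8! = 40,320, 9! = 362,880 ✓. So n = 9.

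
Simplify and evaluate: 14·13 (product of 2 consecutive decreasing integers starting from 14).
182
This is P(14,2) = 14!/(12)! = 182.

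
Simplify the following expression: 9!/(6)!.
504

Working:
This equals 9×8×7 = 504.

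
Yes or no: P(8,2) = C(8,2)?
No
P(8,2) = 56 but C(8,2) = 28; they differ by a factor of 2! = 2, so the statement does not hold.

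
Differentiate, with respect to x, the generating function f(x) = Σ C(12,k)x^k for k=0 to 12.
Σ k·C(12,k)x^(k-1) for k=1 to 12

Term-by-term differentiation gives Σ k·C(12,k)x^{k-1} for k=1 to 12.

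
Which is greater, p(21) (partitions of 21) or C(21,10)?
C(21,10)
Pentagonal recurrence p(n) = p(n−1) + p(n−2) − p(n−5) − p(n−7) + …: p(21) = p(20) + p(19) − p(16) − p(14) + p(9) + p(6) = 627 + 490 − 231 − 135 + 30 + 11 = 792; C(21,10) = 352,716.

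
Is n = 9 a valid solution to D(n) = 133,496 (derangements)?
Yes

Working:
D(9) = (9-1)·[D(8) + D(7)] = 8·[14,833 + 1,854] = 133,496, which equals 133,496.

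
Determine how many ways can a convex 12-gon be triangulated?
16,796

Reasoning: Using the Catalan number formula: C_n = C(2n, n) / (n+1)
C_10 = C(20, 10) / (10+1)
     = 184756 / 11
     = 16,796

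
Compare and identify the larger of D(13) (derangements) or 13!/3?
D(13)

D(13) = (13-1)·[D(12) + D(11)] = 12·[176,214,841 + 14,684,570] = 2,290,792,932; 13!/3 = 6,227,020,800/3 = 2,075,673,600.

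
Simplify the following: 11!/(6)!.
55,440

Reasoning: This equals 11×10×...×7 = 55,440.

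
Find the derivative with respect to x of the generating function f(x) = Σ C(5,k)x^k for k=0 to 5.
Σ k·C(5,k)x^(k-1) for k=1 to 5

Working:
Term-by-term differentiation gives Σ k·C(5,k)x^{k-1} for k=1 to 5.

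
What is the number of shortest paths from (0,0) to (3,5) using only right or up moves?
56

Reasoning: Choose 3 rights from 8 moves: C(8,3) = 56.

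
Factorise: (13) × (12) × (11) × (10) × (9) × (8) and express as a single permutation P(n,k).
Product of 6 consecutive descending integers starting at 13: P(13,6) = 13!/7! = 1,235,520.

Answer: P(13,6) = 13!/(7)!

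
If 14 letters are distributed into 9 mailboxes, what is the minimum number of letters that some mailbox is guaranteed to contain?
2
Pigeonhole: ⌈14/9⌉ = 2.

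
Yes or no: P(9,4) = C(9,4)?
No

Solution: P(9,4) = 3,024 but C(9,4) = 126; they differ by a factor of 4! = 24, so the statement does not hold.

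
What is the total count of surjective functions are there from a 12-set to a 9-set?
8,083,152,000
Onto functions = 9! × S(12,9)
First compute S(12,9) via recurrence:
Using the Stirling recurrence: S(n,k) = k·S(n-1,k) + S(n-1,k-1)
S(12,9) = 9·S(11,9) + S(11,8)
         = 9·1155 + 11880
         = 10395 + 11880
         = 22,275
Then: 362880 × 22275 = 8,083,152,000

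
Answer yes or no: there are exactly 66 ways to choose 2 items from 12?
Yes

C(12,2) = 66.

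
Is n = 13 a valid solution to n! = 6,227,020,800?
Yes

13! = 13·12! = 13·479,001,600 = 6,227,020,800, which equals 6,227,020,800.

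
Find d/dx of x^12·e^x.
(12x^11 + x^12)e^x

Explanation: Product rule: d/dx[x^12]·e^x + x^12·d/dx[e^x] = 12x^{11}e^x + x^12e^x.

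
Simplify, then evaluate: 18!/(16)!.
This equals 18×17 = 306.

Answer: 306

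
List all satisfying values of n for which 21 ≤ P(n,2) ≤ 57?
P(5,2)=20; P(6,2)=30; P(7,2)=42; P(8,2)=56; P(9,2)=72. So valid n = 6, 7, 8.

Answer: 6, 7, 8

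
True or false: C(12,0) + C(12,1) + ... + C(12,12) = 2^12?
Binomial theorem with x = y = 1: Σ C(12,i) = (1+1)^12 = 2^12 = 4,096. The statement holds.

Answer: True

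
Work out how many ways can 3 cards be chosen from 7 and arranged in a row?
210

Working:
P(7,3) = 7!/(7-3)! = 210.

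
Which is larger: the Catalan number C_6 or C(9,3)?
C_6

Explanation: C_6 = C(12,6)/(6+1) = 924/7 = 132; C(9,3) = 84.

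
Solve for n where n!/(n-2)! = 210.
15

n!/(n-2)! = n×(n-1), a product of 2 consecutive integers ≈ (n−0.5)^2. 210^(1/2) + 0.5 ≈ 15.0; check n = 15: 15×14 = 210 ✓. So n = 15.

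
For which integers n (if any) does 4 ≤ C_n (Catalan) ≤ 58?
3, 4, 5

Working:
C_2=2; C_3=5; C_4=14; C_5=42; C_6=132. So valid n = 3, 4, 5.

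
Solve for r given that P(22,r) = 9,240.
P(22,r) = 22·21·…·(22−r+1), a product of r factors. Multiplying down from 22: 22 = 22; 22·21 = 462; 22·21·20 = 9,240 ✓ (3 factors). So r = 3.

Answer: 3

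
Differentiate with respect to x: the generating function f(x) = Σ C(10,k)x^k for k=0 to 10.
Σ k·C(10,k)x^(k-1) for k=1 to 10

Reasoning: Term-by-term differentiation gives Σ k·C(10,k)x^{k-1} for k=1 to 10.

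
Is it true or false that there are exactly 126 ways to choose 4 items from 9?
C(9,4) = 126.
Final answer: True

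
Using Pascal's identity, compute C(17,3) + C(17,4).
3,060

Reasoning: C(17,3) + C(17,4) = C(18,4) = 3,060.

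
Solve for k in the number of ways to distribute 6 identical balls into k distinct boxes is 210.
Stars and bars: the count is C(6+k−1, k−1), increasing in k. k=3: C(8,2) = 28, k=4: C(9,3) = 84, k=5: C(10,4) = 210 ✓. So k = 5.

Answer: 5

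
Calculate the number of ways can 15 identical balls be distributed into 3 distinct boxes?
136

Working:
C(15+3-1, 3-1) = C(17, 2) = 136.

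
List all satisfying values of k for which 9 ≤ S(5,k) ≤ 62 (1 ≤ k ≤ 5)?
S(5,1)=1; S(5,2)=15; S(5,3)=25; S(5,4)=10; S(5,5)=1. So valid k = 2, 3, 4.

Answer: 2, 3, 4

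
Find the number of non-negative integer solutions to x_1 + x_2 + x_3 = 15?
136

Explanation: C(15+3-1, 3-1) = 136.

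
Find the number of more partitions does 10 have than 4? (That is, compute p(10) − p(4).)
37

Explanation: Pentagonal recurrence p(n) = p(n−1) + p(n−2) − p(n−5) − p(n−7) + …: p(10) = p(9) + p(8) − p(5) − p(3) = 30 + 22 − 7 − 3 = 42.
p(4) = p(3) + p(2) = 3 + 2 = 5.
Difference = 42 − 5 = 37.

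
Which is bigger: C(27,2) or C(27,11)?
C(27,11)

Working:
C(27,2)=351, C(27,11)=13,037,895.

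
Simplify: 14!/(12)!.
182

Explanation: This equals 14×13 = 182.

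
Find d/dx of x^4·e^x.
(4x^3 + x^4)e^x

Explanation: Product rule: d/dx[x^4]·e^x + x^4·d/dx[e^x] = 4x^{3}e^x + x^4e^x.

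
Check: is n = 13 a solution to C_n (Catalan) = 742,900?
Yes

Working:
C_13 = C(26,13)/(13+1) = 10,400,600/14 = 742,900, which equals 742,900.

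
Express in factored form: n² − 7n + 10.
Seek roots whose sum is 7 and product is 10: (2, 5). So n² − 7n + 10 = (n − 2)(n − 5).
Final answer: (n − 2)(n − 5)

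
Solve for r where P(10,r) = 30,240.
P(10,r) = 10·9·…·(10−r+1), a product of r factors. Multiplying down from 10: 10 = 10; 10·9 = 90; 10·9·8 = 720; 10·9·8·7 = 5,040; 10·9·8·7·6 = 30,240 ✓ (5 factors). So r = 5.
Final answer: 5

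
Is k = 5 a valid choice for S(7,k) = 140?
S(7,5) = 5·S(6,5) + S(6,4) = 5·15 + 65 = 140, which equals 140.

Answer: Yes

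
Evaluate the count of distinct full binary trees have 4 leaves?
5

Explanation: Using the Catalan number formula: C_n = C(2n, n) / (n+1)
C_3 = C(6, 3) / (3+1)
     = 20 / 4
     = 5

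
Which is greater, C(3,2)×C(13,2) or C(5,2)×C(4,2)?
C(3,2)×C(13,2)

Explanation: C(3,2)×C(13,2)=234, C(5,2)×C(4,2)=60.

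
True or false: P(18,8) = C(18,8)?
False

Working:
P(18,8) = 1,764,322,560 and C(18,8) = 43,758; P(n,r) = r! × C(n,r) so P > C whenever r ≥ 2.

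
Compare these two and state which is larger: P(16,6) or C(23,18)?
P(16,6)
P(16,6)=5,765,760, C(23,18)=33,649.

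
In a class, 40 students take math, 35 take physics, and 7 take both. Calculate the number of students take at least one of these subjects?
68

|A∪B| = |A|+|B|-|A∩B| = 40+35-7 = 68.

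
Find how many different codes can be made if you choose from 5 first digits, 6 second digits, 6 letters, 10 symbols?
1,800

By the multiplication principle: 5 × 6 × 6 × 10 = 1,800.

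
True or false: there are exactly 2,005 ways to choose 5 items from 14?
False

Explanation: C(14,5) = 2,002 ≠ 2005.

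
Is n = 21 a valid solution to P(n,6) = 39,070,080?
Yes
P(21,6) = 21·20·19·18·17·16 = 39,070,080, which equals 39,070,080.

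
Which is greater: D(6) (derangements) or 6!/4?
D(6)

Reasoning: D(6) = (6-1)·[D(5) + D(4)] = 5·[44 + 9] = 265; 6!/4 = 720/4 = 180.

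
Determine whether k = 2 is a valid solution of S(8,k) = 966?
No

Reasoning: S(8,2) = 2·S(7,2) + S(7,1) = 2·63 + 1 = 127, which does not equal 966.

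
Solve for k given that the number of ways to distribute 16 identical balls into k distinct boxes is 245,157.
Stars and bars: the count is C(16+k−1, k−1), increasing in k. k=6: C(21,5) = 20,349, k=7: C(22,6) = 74,613, k=8: C(23,7) = 245,157 ✓. So k = 8.

Answer: 8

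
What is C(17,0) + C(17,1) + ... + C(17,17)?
131,072

Reasoning: Sum of binomial coefficients = 2^17 = 131,072.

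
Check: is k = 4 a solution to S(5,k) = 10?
Yes

Working:
S(5,4) = 4·S(4,4) + S(4,3) = 4·1 + 6 = 10, which equals 10.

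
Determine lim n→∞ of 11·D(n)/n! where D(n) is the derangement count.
11/e

D(n)/n! → 1/e, so 11·D(n)/n! → 11/e.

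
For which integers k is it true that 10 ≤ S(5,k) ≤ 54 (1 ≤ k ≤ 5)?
2, 3, 4

Working:
S(5,1)=1; S(5,2)=15; S(5,3)=25; S(5,4)=10; S(5,5)=1. So valid k = 2, 3, 4.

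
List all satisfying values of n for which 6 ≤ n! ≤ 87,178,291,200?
3, 4, 5, 6, 7, 8, 9, 10, 11, 12, 13, 14

Reasoning: n! is strictly increasing; 3! = 6 and 14! = 87,178,291,200, so valid n = 3, 4, 5, 6, 7, 8, 9, 10, 11, 12, 13, 14.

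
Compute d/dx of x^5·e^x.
(5x^4 + x^5)e^x

Product rule: d/dx[x^5]·e^x + x^5·d/dx[e^x] = 5x^{4}e^x + x^5e^x.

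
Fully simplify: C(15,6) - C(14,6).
2,002
C(15,6) - C(14,6) = C(14,5) = 2,002.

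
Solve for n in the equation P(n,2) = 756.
28

Reasoning: P(n,2) = n(n−1) is increasing in n; n(n−1) ≈ (n−0.5)^2 = 756 gives n ≈ 28.0. Check: P(26,2) = 650, P(27,2) = 702, P(28,2) = 756 ✓. So n = 28.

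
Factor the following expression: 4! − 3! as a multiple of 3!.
3 × 3! = 18

4! − 3! = 4·3! − 3! = (4 − 1)·3! = 3 × 3! = 18.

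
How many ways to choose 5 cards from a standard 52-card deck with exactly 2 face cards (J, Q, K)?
652,080

Working:
12 face cards and 40 non-face cards: C(12,2) × C(40,3) = 66 × 9,880 = 652,080.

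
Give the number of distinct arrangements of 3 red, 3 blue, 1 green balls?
140

Working:
Multinomial: 7!/(3! × 3! × 1!) = 140.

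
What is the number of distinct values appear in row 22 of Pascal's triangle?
Row 22 has entries C(22,0)..C(22,22); by symmetry C(22,k)=C(22,22-k), giving 12 distinct values.

Answer: 12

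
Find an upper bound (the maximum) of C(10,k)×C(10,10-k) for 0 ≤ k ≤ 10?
C(10,k)·C(10,10-k) = C(10,k)², maximised at the centre k = 5: C(10,5)² = 63,504.

Answer: 63,504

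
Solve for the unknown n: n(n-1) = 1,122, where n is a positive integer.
34

Reasoning: n² − n − 1,122 = 0, so n = (1 ± √(1 + 4·1,122))/2 = (1 ± √4,489)/2 = (1 ± 67)/2, i.e. n = 34 or n = -33. Taking the positive root, n = 34 (check: 34×33 = 1,122).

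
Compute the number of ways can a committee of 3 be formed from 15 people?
455

Working:
C(15,3) = 15! / (3! × (15-3)!)
         = 15! / (3! × 12!)
         = 455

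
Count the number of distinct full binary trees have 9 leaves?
Using the Catalan number formula: C_n = C(2n, n) / (n+1)
C_8 = C(16, 8) / (8+1)
     = 12870 / 9
     = 1,430

Answer: 1,430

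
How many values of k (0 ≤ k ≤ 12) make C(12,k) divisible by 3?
Checking C(12,k) mod 3 for k = 0..12: divisible at k = 1, 2, 4, 5, 6, 7, 8, 10, 11. That's 9 values.

Answer: 9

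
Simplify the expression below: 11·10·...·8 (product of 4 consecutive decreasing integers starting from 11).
This is P(11,4) = 11!/(7)! = 7,920.

Answer: 7,920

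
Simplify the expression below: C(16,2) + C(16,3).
By Pascal's identity: C(17,3) = 680.
Final answer: 680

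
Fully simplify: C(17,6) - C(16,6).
4,368

C(17,6) - C(16,6) = C(16,5) = 4,368.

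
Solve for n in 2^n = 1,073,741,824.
30

Explanation: 1,073,741,824 = 1,024 × 1,024 × 1,024 = 2^10 × 2^10 × 2^10 = 2^30, so n = 30.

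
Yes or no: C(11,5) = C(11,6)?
Yes
Symmetry C(n,k) = C(n,n-k): C(11,5) = 462 and C(11,6) = 462. Both sides agree, so the statement holds.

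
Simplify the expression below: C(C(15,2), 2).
C(15,2) = 105, then C(105, 2) = 5,460.

Answer: 5,460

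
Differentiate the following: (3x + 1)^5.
15(3x + 1)^4
Chain rule: 5(3x+1)^{4} × 3 = 15(3x+1)^{4}.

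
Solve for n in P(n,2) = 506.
P(n,2) = n(n−1) is increasing in n; n(n−1) ≈ (n−0.5)^2 = 506 gives n ≈ 23.0. Check: P(21,2) = 420, P(22,2) = 462, P(23,2) = 506 ✓. So n = 23.

Answer: 23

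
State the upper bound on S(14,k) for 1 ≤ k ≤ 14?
Row S(14,k) for k = 1..14 (via S(n,k) = k·S(n−1,k) + S(n−1,k−1)): 1, 8,191, 788,970, 10,391,745, 40,075,035, 63,436,373, 49,329,280, 20,912,320, 5,135,130, 752,752, 66,066, 3,367, 91, 1. The row is unimodal; maximum at k = 6: 63,436,373.

Answer: 63,436,373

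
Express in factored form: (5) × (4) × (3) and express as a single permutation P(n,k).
P(5,3) = 5!/(2)!

Reasoning: Product of 3 consecutive descending integers starting at 5: P(5,3) = 5!/2! = 60.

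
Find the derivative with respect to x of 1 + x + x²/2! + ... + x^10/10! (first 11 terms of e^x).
1 + x + x²/2! + ... + x^9/9!

Solution: Differentiating term by term gives the first 10 terms of e^x.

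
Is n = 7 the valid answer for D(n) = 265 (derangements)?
No

Solution: D(7) = (7-1)·[D(6) + D(5)] = 6·[265 + 44] = 1,854, which does not equal 265.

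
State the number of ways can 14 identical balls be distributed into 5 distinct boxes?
C(14+5-1, 5-1) = C(18, 4) = 3,060.

Answer: 3,060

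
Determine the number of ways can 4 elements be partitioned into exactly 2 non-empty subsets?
This equals S(4,2), the Stirling number of the 2nd kind.
Using the Stirling recurrence: S(n,k) = k·S(n-1,k) + S(n-1,k-1)
S(4,2) = 2·S(3,2) + S(3,1)
         = 2·3 + 1
         = 6 + 1
         = 7

Answer: 7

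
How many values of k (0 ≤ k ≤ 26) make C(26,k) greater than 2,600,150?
9

Solution: Row 26 is unimodal and symmetric about k=26/2. C(26,8)=1,562,275 ≤ 2,600,150; C(26,9)=3,124,550 > 2,600,150; by symmetry C(26,k) > 2,600,150 for k = 9..17. That's 17 - 9 + 1 = 9 values.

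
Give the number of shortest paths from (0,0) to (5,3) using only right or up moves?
56

Explanation: Choose 5 rights from 8 moves: C(8,5) = 56.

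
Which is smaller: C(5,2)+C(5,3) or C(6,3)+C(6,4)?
C(5,2)+C(5,3)
First=20, Second=35.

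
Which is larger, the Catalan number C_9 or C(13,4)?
C_9

Explanation: C_9 = C(18,9)/(9+1) = 48,620/10 = 4,862; C(13,4) = 715.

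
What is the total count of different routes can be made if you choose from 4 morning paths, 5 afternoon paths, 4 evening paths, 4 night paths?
By the multiplication principle: 4 × 5 × 4 × 4 = 320.

Answer: 320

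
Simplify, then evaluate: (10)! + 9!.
3,991,680

(10)! + 9! = (10)·9! + 9! = (10+1)·9! = 11·9! = 3,991,680.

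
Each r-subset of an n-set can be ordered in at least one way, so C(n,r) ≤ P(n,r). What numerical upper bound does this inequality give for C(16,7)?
57,657,600

Solution: P(16,7) = 16·15·14·13·12·11·10 = 57,657,600, so C(16,7) ≤ 57,657,600. (The bound is loose by a factor of 7! = 5,040: C(16,7) = 57,657,600/5,040 = 11,440.)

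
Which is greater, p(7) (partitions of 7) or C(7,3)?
Pentagonal recurrence p(n) = p(n−1) + p(n−2) − p(n−5) − p(n−7) + …: p(7) = p(6) + p(5) − p(2) − p(0) = 11 + 7 − 2 − 1 = 15; C(7,3) = 35.

Answer: C(7,3)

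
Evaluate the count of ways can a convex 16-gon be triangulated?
2,674,440

Working:
Using the Catalan number formula: C_n = C(2n, n) / (n+1)
C_14 = C(28, 14) / (14+1)
     = 40116600 / 15
     = 2,674,440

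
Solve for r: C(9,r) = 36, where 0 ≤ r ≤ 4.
2

C(9,r) is increasing for 0 ≤ r ≤ 4. Stepping up (C(9,r+1) = C(9,r)·(9−r)/(r+1)): C(9,1) = 9, C(9,2) = 36 ✓. So r = 2.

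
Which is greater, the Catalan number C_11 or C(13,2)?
C_11

Reasoning: C_11 = C(22,11)/(11+1) = 705,432/12 = 58,786; C(13,2) = 78.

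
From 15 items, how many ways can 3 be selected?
455

Solution: C(15,3) = 15! / (3! × (15-3)!)
         = 15! / (3! × 12!)
         = 455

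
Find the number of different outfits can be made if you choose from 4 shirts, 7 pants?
28

Reasoning: By the multiplication principle: 4 × 7 = 28.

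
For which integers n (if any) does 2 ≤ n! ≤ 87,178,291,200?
2, 3, 4, 5, 6, 7, 8, 9, 10, 11, 12, 13, 14

Solution: n! is strictly increasing; 2! = 2 and 14! = 87,178,291,200, so valid n = 2, 3, 4, 5, 6, 7, 8, 9, 10, 11, 12, 13, 14.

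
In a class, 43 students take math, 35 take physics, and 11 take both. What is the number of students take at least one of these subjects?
|A∪B| = |A|+|B|-|A∩B| = 43+35-11 = 67.
Final answer: 67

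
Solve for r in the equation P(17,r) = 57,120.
4

Solution: P(17,r) = 17·16·…·(17−r+1), a product of r factors. Multiplying down from 17: 17 = 17; 17·16 = 272; 17·16·15 = 4,080; 17·16·15·14 = 57,120 ✓ (4 factors). So r = 4.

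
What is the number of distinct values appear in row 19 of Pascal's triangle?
10

Explanation: Row 19 has entries C(19,0)..C(19,19); by symmetry C(19,k)=C(19,19-k), giving 10 distinct values.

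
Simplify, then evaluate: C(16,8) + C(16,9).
24,310

By Pascal's identity: C(17,9) = 24,310.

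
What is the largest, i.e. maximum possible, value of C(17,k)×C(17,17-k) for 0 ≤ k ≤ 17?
590,976,100

Solution: C(17,k)·C(17,17-k) = C(17,k)², maximised at the centre k = 8: C(17,8)² = 590,976,100.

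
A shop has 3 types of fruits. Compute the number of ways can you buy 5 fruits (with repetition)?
21

Working:
Stars and bars: C(5+3-1, 5) = C(7, 5) = 21.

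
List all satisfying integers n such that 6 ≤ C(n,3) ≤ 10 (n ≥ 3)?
5

Explanation: C(4,3)=4; C(5,3)=10; C(6,3)=20. So valid n = 5.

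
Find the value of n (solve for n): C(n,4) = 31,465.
31

C(n,4) = n(n−1)(n−2)(n−3)/4! is increasing in n, and n(n−1)(n−2)(n−3) = 4!·31,465 = 755,160 ≈ (n−1.5)^4 gives n ≈ 31.0. Check: C(29,4) = 23,751, C(30,4) = 27,405, C(31,4) = 31,465 ✓. So n = 31.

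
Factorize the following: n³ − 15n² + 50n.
n(n − 5)(n − 10)

Solution: n³ − 15n² + 50n = n(n² − 15n + 50) = n(n − 5)(n − 10).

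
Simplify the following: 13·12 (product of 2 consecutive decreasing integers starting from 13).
156

Solution: This is P(13,2) = 13!/(11)! = 156.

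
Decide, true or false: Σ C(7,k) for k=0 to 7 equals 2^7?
True

Binomial theorem: Σ C(7,k) = (1+1)^7 = 2^7 = 128; RHS 2^7 = 128.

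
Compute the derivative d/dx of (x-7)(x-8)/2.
(2x - 15)/2
d/dx[(x-7)(x-8)] = (x-8) + (x-7) = 2x - 15. Dividing by 2 gives (2x - 15)/2.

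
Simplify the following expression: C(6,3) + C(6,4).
By Pascal's identity: C(7,4) = 35.

Answer: 35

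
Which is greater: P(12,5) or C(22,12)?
C(22,12)

Reasoning: P(12,5)=95,040, C(22,12)=646,646.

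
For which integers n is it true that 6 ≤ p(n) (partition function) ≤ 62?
Tabulating p(n) via p(n) = p(n−1) + p(n−2) − p(n−5) − p(n−7) + …: p(4)=5; p(5)=7; p(6)=11; p(7)=15; p(8)=22; p(9)=30; p(10)=42; p(11)=56; p(12)=77. So valid n = 5, 6, 7, 8, 9, 10, 11.
Final answer: 5, 6, 7, 8, 9, 10, 11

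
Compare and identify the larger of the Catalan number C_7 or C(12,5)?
C(12,5)

Reasoning: C_7 = C(14,7)/(7+1) = 3,432/8 = 429; C(12,5) = 792.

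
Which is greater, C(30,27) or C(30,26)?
C(30,27)=4,060, C(30,26)=27,405.

Answer: C(30,26)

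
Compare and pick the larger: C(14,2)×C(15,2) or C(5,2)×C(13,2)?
C(14,2)×C(15,2)=9,555, C(5,2)×C(13,2)=780.
Final answer: C(14,2)×C(15,2)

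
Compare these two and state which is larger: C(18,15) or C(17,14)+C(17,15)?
Equal

By Pascal's identity: C(18,15) = C(17,14)+C(17,15) = 816. Equal.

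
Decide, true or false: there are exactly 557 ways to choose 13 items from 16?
False

C(16,13) = 560 ≠ 557.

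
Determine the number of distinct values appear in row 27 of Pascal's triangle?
14

Row 27 has entries C(27,0)..C(27,27); by symmetry C(27,k)=C(27,27-k), giving 14 distinct values.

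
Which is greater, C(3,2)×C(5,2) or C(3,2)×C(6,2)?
C(3,2)×C(6,2)

C(3,2)×C(5,2)=30, C(3,2)×C(6,2)=45.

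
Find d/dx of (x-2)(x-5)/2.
d/dx[(x-2)(x-5)] = (x-5) + (x-2) = 2x - 7. Dividing by 2 gives (2x - 7)/2.

Answer: (2x - 7)/2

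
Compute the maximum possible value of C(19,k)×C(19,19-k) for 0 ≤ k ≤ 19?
C(19,k)·C(19,19-k) = C(19,k)², maximised at the centre k = 9: C(19,9)² = 8,533,694,884.

Answer: 8,533,694,884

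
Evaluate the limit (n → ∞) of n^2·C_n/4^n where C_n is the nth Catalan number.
C_n ~ 4^n/(n^(3/2)√π), so n^2·C_n/4^n ~ n^(2 − 3/2)/√π → ∞.

Answer: ∞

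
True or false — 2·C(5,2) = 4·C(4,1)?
False

Absorption identity k·C(n,k) = n·C(n-1,k-1). LHS = 2·10 = 20; RHS = 4·4 = 16.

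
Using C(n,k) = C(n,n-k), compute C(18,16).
153

C(18,16) = C(18,2) = 153.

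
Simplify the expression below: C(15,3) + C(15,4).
By Pascal's identity: C(16,4) = 1,820.
Final answer: 1,820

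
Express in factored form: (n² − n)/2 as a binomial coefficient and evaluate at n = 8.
(n² − n)/2 = n(n−1)/2 = C(n,2). At n = 8: C(8,2) = 28.
Final answer: C(n,2); C(8,2) = 28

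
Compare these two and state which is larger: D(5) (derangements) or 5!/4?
D(5)

Solution: D(5) = (5-1)·[D(4) + D(3)] = 4·[9 + 2] = 44; 5!/4 = 120/4 = 30.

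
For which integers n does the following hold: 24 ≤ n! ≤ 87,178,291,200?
4, 5, 6, 7, 8, 9, 10, 11, 12, 13, 14

Working:
n! is strictly increasing; 4! = 24 and 14! = 87,178,291,200, so valid n = 4, 5, 6, 7, 8, 9, 10, 11, 12, 13, 14.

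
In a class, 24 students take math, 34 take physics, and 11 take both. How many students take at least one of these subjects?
47

|A∪B| = |A|+|B|-|A∩B| = 24+34-11 = 47.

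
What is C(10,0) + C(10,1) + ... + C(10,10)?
1,024

Reasoning: Sum of binomial coefficients = 2^10 = 1,024.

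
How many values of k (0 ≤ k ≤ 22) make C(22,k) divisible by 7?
15

Reasoning: Checking C(22,k) mod 7 for k = 0..22: divisible at k = 2, 3, 4, 5, 6, 9, 10, 11, 12, 13, 16, 17, 18, 19, 20. That's 15 values.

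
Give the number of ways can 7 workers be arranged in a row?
Arrangements of 7 distinct objects: 7! = 5,040.

Answer: 5,040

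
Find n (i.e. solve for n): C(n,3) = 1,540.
C(n,3) = n(n−1)(n−2)/3! is increasing in n, and n(n−1)(n−2) = 3!·1,540 = 9,240 ≈ (n−1)^3 gives n ≈ 22.0. Check: C(20,3) = 1,140, C(21,3) = 1,330, C(22,3) = 1,540 ✓. So n = 22.

Answer: 22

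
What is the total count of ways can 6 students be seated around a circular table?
120

Explanation: Circular arrangements: (6-1)! = 120.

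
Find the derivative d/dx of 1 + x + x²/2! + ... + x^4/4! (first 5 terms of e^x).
Differentiating term by term gives the first 4 terms of e^x.

Answer: 1 + x + x²/2! + ... + x^3/3!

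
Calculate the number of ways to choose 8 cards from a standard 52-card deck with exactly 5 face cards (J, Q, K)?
7,824,960

Reasoning: 12 face cards and 40 non-face cards: C(12,5) × C(40,3) = 792 × 9,880 = 7,824,960.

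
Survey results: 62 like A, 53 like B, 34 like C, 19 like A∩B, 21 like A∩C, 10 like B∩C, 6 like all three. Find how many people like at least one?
105

Working:
|A∪B∪C| = 62+53+34-19-21-10+6 = 105.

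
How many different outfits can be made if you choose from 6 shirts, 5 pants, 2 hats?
60

Working:
By the multiplication principle: 6 × 5 × 2 = 60.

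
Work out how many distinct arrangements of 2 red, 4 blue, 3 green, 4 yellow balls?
Multinomial: 13!/(2! × 4! × 3! × 4!) = 900,900.
Final answer: 900,900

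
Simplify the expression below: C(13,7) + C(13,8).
By Pascal's identity: C(14,8) = 3,003.

Answer: 3,003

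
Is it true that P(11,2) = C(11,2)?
P(11,2) = 110 but C(11,2) = 55; they differ by a factor of 2! = 2, so the statement does not hold.
Final answer: False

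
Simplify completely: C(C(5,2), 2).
45

Solution: C(5,2) = 10, then C(10, 2) = 45.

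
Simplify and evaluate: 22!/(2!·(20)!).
231

Working:
This is C(22,2) = 231.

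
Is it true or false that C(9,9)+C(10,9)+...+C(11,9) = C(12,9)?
Hockey stick identity gives Σ = C(12,10) = 66; RHS C(12,9) = 220.
Final answer: False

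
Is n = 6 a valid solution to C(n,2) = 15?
Yes

Explanation: C(6,2) = 6·5/2! = 30/2 = 15, which equals 15.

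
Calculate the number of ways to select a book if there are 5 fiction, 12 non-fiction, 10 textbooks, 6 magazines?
33

Working:
By the addition principle: 5 + 12 + 10 + 6 = 33.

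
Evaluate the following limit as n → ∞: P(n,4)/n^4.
1

P(n,4) = n(n-1)(n-2)(n-3) ≈ n^4 for large n. Limit = 1.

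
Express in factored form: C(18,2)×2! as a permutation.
C(18,2)×2! = [18!/(2!(16)!)]×2! = 18!/(16)! = P(18,2) = 306.
Final answer: P(18,2)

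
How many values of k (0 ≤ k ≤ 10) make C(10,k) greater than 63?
5

Explanation: Row 10 is unimodal and symmetric about k=10/2. C(10,2)=45 ≤ 63; C(10,3)=120 > 63; by symmetry C(10,k) > 63 for k = 3..7. That's 7 - 3 + 1 = 5 values.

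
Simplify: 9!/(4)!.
15,120
This equals 9×8×...×5 = 15,120.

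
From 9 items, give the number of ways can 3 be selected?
84
C(9,3) = 9! / (3! × (9-3)!)
         = 9! / (3! × 6!)
         = 84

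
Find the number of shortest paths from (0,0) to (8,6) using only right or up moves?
3,003

Working:
Choose 8 rights from 14 moves: C(14,8) = 3,003.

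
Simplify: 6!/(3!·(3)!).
20

Reasoning: This is C(6,3) = 20.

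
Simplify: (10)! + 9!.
3,991,680

Solution: (10)! + 9! = (10)·9! + 9! = (10+1)·9! = 11·9! = 3,991,680.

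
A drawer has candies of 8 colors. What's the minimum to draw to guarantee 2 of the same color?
9

Working:
Worst case: 1 of each = 8. One more: 9.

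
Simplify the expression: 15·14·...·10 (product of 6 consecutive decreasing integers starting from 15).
This is P(15,6) = 15!/(9)! = 3,603,600.
Final answer: 3,603,600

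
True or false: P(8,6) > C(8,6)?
True

Working:
P(8,6) = 20,160 and C(8,6) = 28; P(n,r) = r! × C(n,r) so P > C whenever r ≥ 2.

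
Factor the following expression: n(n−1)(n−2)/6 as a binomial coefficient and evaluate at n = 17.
C(n,3); C(17,3) = 680
n(n−1)(n−2)/6 = n!/(3!(n−3)!) = C(n,3). At n = 17: C(17,3) = 680.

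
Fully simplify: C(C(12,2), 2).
2,145
C(12,2) = 66, then C(66, 2) = 2,145.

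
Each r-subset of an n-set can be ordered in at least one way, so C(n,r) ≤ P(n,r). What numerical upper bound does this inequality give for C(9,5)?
15,120

Reasoning: P(9,5) = 9·8·7·6·5 = 15,120, so C(9,5) ≤ 15,120. (The bound is loose by a factor of 5! = 120: C(9,5) = 15,120/120 = 126.)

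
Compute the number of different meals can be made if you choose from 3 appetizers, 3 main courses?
9

Explanation: By the multiplication principle: 3 × 3 = 9.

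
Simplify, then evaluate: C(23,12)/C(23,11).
1
C(n,k+1)/C(n,k) = (n−k)/(k+1). Here (23−11)/(11+1) = 12/12 = 1.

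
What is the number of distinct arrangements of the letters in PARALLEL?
Word has 8 letters (P=1, A=2, R=1, L=3, E=1). Arrangements: 8!/Π(k!) = 3,360.
Final answer: 3,360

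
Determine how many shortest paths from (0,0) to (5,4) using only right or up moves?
126

Reasoning: Choose 5 rights from 9 moves: C(9,5) = 126.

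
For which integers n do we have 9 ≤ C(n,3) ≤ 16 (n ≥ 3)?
C(4,3)=4; C(5,3)=10; C(6,3)=20. So valid n = 5.

Answer: 5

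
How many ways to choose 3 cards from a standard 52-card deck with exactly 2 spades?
13 spades and 39 non-spades: C(13,2) × C(39,1) = 78 × 39 = 3,042.
Final answer: 3,042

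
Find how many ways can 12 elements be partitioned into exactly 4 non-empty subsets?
This equals S(12,4), the Stirling number of the 2nd kind.
Using the Stirling recurrence: S(n,k) = k·S(n-1,k) + S(n-1,k-1)
S(12,4) = 4·S(11,4) + S(11,3)
         = 4·145750 + 28501
         = 583000 + 28501
         = 611,501

Answer: 611,501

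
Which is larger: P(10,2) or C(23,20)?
P(10,2)=90, C(23,20)=1,771.

Answer: C(23,20)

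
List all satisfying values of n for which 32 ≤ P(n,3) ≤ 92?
P(4,3)=24; P(5,3)=60; P(6,3)=120. So valid n = 5.
Final answer: 5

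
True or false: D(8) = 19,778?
Derangements of 8 elements: D(8) = (8-1)·[D(7) + D(6)] = 7·[1,854 + 265] = 14,833.
Final answer: False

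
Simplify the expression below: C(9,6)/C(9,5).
2/3

Reasoning: C(n,k+1)/C(n,k) = (n−k)/(k+1). Here (9−5)/(5+1) = 4/6 = 2/3.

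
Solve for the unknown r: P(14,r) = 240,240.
5

Explanation: P(14,r) = 14·13·…·(14−r+1), a product of r factors. Multiplying down from 14: 14 = 14; 14·13 = 182; 14·13·12 = 2,184; 14·13·12·11 = 24,024; 14·13·12·11·10 = 240,240 ✓ (5 factors). So r = 5.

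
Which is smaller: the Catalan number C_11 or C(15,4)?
C(15,4)

Working:
C_11 = C(22,11)/(11+1) = 705,432/12 = 58,786; C(15,4) = 1,365.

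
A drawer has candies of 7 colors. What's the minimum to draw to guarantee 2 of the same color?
8

Solution: Worst case: 1 of each = 7. One more: 8.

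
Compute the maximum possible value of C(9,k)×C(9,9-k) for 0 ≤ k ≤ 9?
15,876
C(9,k)·C(9,9-k) = C(9,k)², maximised at the centre k = 4: C(9,4)² = 15,876.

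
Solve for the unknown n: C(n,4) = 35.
7

Explanation: C(n,4) = n(n−1)(n−2)(n−3)/4! is increasing in n, and n(n−1)(n−2)(n−3) = 4!·35 = 840 ≈ (n−1.5)^4 gives n ≈ 6.9. Check: C(5,4) = 5, C(6,4) = 15, C(7,4) = 35 ✓. So n = 7.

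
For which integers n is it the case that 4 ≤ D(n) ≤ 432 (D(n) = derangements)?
4, 5, 6
Using D(n) = (n−1)[D(n−1) + D(n−2)] with D(1)=0, D(2)=1: D(3)=2; D(4)=9; D(5)=44; D(6)=265; D(7)=1,854. So valid n = 4, 5, 6.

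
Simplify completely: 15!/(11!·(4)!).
This is C(15,11) = 1,365.
Final answer: 1,365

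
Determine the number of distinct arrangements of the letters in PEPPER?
Word has 6 letters (P=3, E=2, R=1). Arrangements: 6!/Π(k!) = 60.
Final answer: 60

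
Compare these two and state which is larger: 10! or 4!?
10!

10!=3,628,800, 4!=24. 10! > 4!.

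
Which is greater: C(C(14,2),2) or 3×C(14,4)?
C(C(14,2),2)
C(C(14,2),2)=4,095, 3×C(14,4)=3,003.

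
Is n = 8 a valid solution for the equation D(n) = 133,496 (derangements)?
D(8) = (8-1)·[D(7) + D(6)] = 7·[1,854 + 265] = 14,833, which does not equal 133,496.

Answer: No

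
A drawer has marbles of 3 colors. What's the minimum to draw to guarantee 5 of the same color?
13
Worst case: 4 of each = 12. One more: 13.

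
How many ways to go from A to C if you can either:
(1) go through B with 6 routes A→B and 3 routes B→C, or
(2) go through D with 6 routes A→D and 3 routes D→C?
Route via B: 6×3=18. Route via D: 6×3=18. Total: 36.
Final answer: 36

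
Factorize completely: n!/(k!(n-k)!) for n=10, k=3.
C(10,3) = 120

This is the binomial coefficient C(10,3) = 120.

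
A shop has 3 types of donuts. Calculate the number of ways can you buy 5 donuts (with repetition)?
21

Reasoning: Stars and bars: C(5+3-1, 5) = C(7, 5) = 21.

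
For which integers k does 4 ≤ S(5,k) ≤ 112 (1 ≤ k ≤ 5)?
2, 3, 4
S(5,1)=1; S(5,2)=15; S(5,3)=25; S(5,4)=10; S(5,5)=1. So valid k = 2, 3, 4.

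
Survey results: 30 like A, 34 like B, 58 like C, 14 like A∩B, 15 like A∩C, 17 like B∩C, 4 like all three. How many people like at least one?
|A∪B∪C| = 30+34+58-14-15-17+4 = 80.
Final answer: 80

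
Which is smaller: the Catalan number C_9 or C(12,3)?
C_9 = C(18,9)/(9+1) = 48,620/10 = 4,862; C(12,3) = 220.
Final answer: C(12,3)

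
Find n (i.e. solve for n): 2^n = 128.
2^7 = 128, so n = 7.
Final answer: 7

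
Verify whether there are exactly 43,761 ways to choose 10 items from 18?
C(18,10) = 43,758 ≠ 43761.

Answer: False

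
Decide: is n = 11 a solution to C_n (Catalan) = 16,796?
No
C_11 = C(22,11)/(11+1) = 705,432/12 = 58,786, which does not equal 16,796.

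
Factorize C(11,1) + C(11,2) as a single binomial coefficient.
By Pascal's identity: C(11,1) + C(11,2) = C(12,2) = 66.

Answer: C(12,2)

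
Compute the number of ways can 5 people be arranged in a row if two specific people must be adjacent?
48
Treat pair as unit: (5-1)! arrangements × 2 internal orders = 48.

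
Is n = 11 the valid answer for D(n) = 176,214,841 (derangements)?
No
D(11) = (11-1)·[D(10) + D(9)] = 10·[1,334,961 + 133,496] = 14,684,570, which does not equal 176,214,841.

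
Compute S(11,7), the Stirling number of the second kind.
Using the Stirling recurrence: S(n,k) = k·S(n-1,k) + S(n-1,k-1)
S(11,7) = 7·S(10,7) + S(10,6)
         = 7·5880 + 22827
         = 41160 + 22827
         = 63,987

Answer: 63,987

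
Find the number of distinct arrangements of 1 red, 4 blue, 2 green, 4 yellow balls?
34,650
Multinomial: 11!/(1! × 4! × 2! × 4!) = 34,650.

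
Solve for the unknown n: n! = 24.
4

Explanation: n! is strictly increasing. 2! = 2, 3! = 6, 4! = 24 ✓. So n = 4.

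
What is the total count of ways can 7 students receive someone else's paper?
1,854

Reasoning: Using D(n) = (n-1)[D(n-1) + D(n-2)]:
D(7) = (7-1) × [D(6) + D(5)]
      = 6 × [265 + 44]
      = 6 × 309
      = 1,854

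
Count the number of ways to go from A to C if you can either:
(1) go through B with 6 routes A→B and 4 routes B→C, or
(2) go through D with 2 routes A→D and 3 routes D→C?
30

Reasoning: Route via B: 6×4=24. Route via D: 2×3=6. Total: 30.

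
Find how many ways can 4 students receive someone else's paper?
9

Explanation: Using D(n) = (n-1)[D(n-1) + D(n-2)]:
D(4) = (4-1) × [D(3) + D(2)]
      = 3 × [2 + 1]
      = 3 × 3
      = 9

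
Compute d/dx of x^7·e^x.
(7x^6 + x^7)e^x

Product rule: d/dx[x^7]·e^x + x^7·d/dx[e^x] = 7x^{6}e^x + x^7e^x.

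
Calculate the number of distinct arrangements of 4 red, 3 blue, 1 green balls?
280

Solution: Multinomial: 8!/(4! × 3! × 1!) = 280.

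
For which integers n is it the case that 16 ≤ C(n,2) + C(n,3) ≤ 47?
5, 6

Reasoning: C(4,2)+C(4,3)=10; C(5,2)+C(5,3)=20; C(6,2)+C(6,3)=35; C(7,2)+C(7,3)=56. So valid n = 5, 6.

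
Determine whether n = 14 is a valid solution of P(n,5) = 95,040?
No
P(14,5) = 14·13·12·11·10 = 240,240, which does not equal 95,040.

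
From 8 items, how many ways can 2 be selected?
28

Working:
C(8,2) = 8! / (2! × (8-2)!)
         = 8! / (2! × 6!)
         = 28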